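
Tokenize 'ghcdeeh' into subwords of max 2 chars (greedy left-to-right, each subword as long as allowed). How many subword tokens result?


'ghcdeeh' has 7 characters.
Chunking with max size 2:
  Chunk 1: 'gh' (positions 0-1)
  Chunk 2: 'cd' (positions 2-3)
  Chunk 3: 'ee' (positions 4-5)
  Chunk 4: 'h' (positions 6-6)
Total chunks: ceil(7 / 2) = 4

4


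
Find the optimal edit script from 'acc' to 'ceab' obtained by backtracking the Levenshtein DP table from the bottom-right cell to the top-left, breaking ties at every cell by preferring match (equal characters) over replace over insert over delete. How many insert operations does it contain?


Edit distance = 4. Backtracking from cell (3, 4) with preference match > replace > insert > delete,
then listing the resulting alignment 'acc' -> 'ceab' left to right:
  Step 1: insert 'c' [insertion #1]
  Step 2: replace a->e
  Step 3: replace c->a
  Step 4: replace c->b
Total insertions: 1

1


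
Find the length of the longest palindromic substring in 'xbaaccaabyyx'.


Scanning 'xbaaccaabyyx' for palindromic substrings.
Substring at positions 1-8: 'baaccaab'.
Check: reverse('baaccaab') = 'baaccaab' -> palindrome confirmed.
Neighbouring characters ('x' / 'y') break symmetry, so it cannot extend further.
No longer palindromic substring exists; longest length = 8

8


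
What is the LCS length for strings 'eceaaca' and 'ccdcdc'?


DP table for LCS of 'eceaaca' and 'ccdcdc':
       c  c  d  c  d  c
    0  0  0  0  0  0  0
  e 0  0  0  0  0  0  0
  c 0  1  1  1  1  1  1
  e 0  1  1  1  1  1  1
  a 0  1  1  1  1  1  1
  a 0  1  1  1  1  1  1
  c 0  1  2  2  2  2  2
  a 0  1  2  2  2  2  2
LCS: 'cc'
LCS length = 2

2


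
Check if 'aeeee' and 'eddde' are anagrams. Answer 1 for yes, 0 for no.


Sort characters of 'aeeee': 'aeeee'
Sort characters of 'eddde': 'dddee'
Sorted forms differ -> they are NOT anagrams
Result: 0

0


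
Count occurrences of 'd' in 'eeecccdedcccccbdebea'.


Scanning 'eeecccdedcccccbdebea' for 'd':
  Position 6: 'd' -> MATCH (count: 1)
  Position 8: 'd' -> MATCH (count: 2)
  Position 15: 'd' -> MATCH (count: 3)
Total occurrences of 'd': 3

3


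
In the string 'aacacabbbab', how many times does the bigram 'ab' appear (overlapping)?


Scanning 'aacacabbbab' for bigram 'ab':
  Position 0: 'aa' -> no
  Position 1: 'ac' -> no
  Position 2: 'ca' -> no
  Position 3: 'ac' -> no
  Position 4: 'ca' -> no
  Position 5: 'ab' -> MATCH
  Position 6: 'bb' -> no
  Position 7: 'bb' -> no
  Position 8: 'ba' -> no
  Position 9: 'ab' -> MATCH
Total matches: 2

2


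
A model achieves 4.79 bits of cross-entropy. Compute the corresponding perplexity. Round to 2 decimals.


Perplexity formula: PP = 2^H
H = 4.79
PP = 2^4.79
Decompose: 2^4.79 = 2^4 * 2^0.79
2^4 = 16, 2^0.79 ~ 1.7290745
PP ~ 16 * 1.7290745 = 27.6651920
Rounded to 2 decimals: 27.67

27.67


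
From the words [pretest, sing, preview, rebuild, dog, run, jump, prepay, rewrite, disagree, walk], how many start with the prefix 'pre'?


Checking each word for prefix 'pre':
  'pretest' -> YES, starts with 'pre' (count: 1)
  'sing' -> no (count: 1)
  'preview' -> YES, starts with 'pre' (count: 2)
  'rebuild' -> no (count: 2)
  'dog' -> no (count: 2)
  'run' -> no (count: 2)
  'jump' -> no (count: 2)
  'prepay' -> YES, starts with 'pre' (count: 3)
  'rewrite' -> no (count: 3)
  'disagree' -> no (count: 3)
  'walk' -> no (count: 3)
Total with prefix 'pre': 3

3


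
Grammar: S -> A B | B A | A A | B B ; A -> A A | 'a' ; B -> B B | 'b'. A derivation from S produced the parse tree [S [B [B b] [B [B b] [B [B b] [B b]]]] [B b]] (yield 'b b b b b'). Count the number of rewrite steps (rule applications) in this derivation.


Every bracketed nonterminal node [X ...] in the tree is produced by exactly one rule application.
Reading the tree off as a leftmost derivation:
  Step 1: S  =>  B B   (applied S -> B B)
  Step 2: B B  =>  B B B   (applied B -> B B)
  Step 3: B B B  =>  b B B   (applied B -> b)
  Step 4: b B B  =>  b B B B   (applied B -> B B)
  Step 5: b B B B  =>  b b B B   (applied B -> b)
  Step 6: b b B B  =>  b b B B B   (applied B -> B B)
  Step 7: b b B B B  =>  b b b B B   (applied B -> b)
  Step 8: b b b B B  =>  b b b b B   (applied B -> b)
  Step 9: b b b b B  =>  b b b b b   (applied B -> b)
Final yield: b b b b b
Total rewrite steps: 9

9


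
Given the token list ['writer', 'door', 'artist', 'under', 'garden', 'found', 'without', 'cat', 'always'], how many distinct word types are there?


Listing all tokens and tracking unique types:
  Token 1: 'writer' -> NEW (unique so far: 1)
  Token 2: 'door' -> NEW (unique so far: 2)
  Token 3: 'artist' -> NEW (unique so far: 3)
  Token 4: 'under' -> NEW (unique so far: 4)
  Token 5: 'garden' -> NEW (unique so far: 5)
  Token 6: 'found' -> NEW (unique so far: 6)
  Token 7: 'without' -> NEW (unique so far: 7)
  Token 8: 'cat' -> NEW (unique so far: 8)
  Token 9: 'always' -> NEW (unique so far: 9)
Unique types: ('always', 'artist', 'cat', 'door', 'found', 'garden', 'under', 'without', 'writer')
Vocabulary size: 9

9


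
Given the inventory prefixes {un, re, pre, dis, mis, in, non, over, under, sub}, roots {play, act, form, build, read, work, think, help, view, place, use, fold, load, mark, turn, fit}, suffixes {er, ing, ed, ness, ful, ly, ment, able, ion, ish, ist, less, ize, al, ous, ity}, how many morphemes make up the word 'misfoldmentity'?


Segmenting 'misfoldmentity' against the inventory:
  'mis' -> prefix (morpheme 1)
  'fold' -> root (morpheme 2)
  'ment' -> suffix (morpheme 3)
  'ity' -> suffix (morpheme 4)
Total morphemes: 4

4


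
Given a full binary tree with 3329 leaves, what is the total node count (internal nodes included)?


Leaf nodes (terminals): 3329
Internal nodes = n - 1 = 3329 - 1 = 3328
Total = leaves + internal = 3329 + 3328 = 6657

6657


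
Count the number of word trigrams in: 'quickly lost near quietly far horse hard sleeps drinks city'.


Word trigrams from [10] words:
  Trigram 1: (quickly lost near)
  Trigram 2: (lost near quietly)
  Trigram 3: (near quietly far)
  Trigram 4: (quietly far horse)
  Trigram 5: (far horse hard)
  Trigram 6: (horse hard sleeps)
  Trigram 7: (hard sleeps drinks)
  Trigram 8: (sleeps drinks city)
Total word trigrams: 10 - 2 = 8

8


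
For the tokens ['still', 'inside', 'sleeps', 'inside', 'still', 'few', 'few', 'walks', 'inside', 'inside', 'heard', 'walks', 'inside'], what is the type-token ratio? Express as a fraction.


Tokens: 13
Unique types: ('few', 'heard', 'inside', 'sleeps', 'still', 'walks') = 6
TTR = 6/13
Already in lowest terms.

6/13


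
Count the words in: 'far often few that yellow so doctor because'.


Counting words by splitting on spaces:
  Word 1: 'far'
  Word 2: 'often'
  Word 3: 'few'
  Word 4: 'that'
  Word 5: 'yellow'
  Word 6: 'so'
  Word 7: 'doctor'
  Word 8: 'because'
Total words: 8

8


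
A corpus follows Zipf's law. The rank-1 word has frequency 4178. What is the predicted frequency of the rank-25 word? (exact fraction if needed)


Zipf's law: freq(rank) = f1 / rank
f1 = 4178, rank = 25
freq = 4178 / 25
GCD(4178, 25) = 1
Simplified: 4178/25

4178/25


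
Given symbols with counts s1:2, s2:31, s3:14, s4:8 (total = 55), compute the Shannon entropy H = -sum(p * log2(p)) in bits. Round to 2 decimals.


Computing entropy H = -sum(p_i * log2(p_i)):
  s1: p = 2/55 = 0.0364, -p*log2(p) = 0.1739
  s2: p = 31/55 = 0.5636, -p*log2(p) = 0.4662
  s3: p = 14/55 = 0.2545, -p*log2(p) = 0.5025
  s4: p = 8/55 = 0.1455, -p*log2(p) = 0.4046
H = sum of terms = 1.5472
Rounded to 2 decimals: 1.55

1.55


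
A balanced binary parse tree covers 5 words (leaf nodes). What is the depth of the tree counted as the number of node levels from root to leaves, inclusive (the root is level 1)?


In a balanced binary tree with n leaves the deepest leaf is ceil(log2(n)) edges below the root,
so counting node levels inclusive of root and leaves gives ceil(log2(n)) + 1 levels.
log2(5) = 2.3219
ceil(2.3219) = 3
levels = 3 + 1 = 4

4


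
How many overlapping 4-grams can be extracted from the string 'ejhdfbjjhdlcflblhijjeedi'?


String 'ejhdfbjjhdlcflblhijjeedi' has length L = 24.
Number of overlapping n-grams = L - n + 1
Substituting: 24 - 4 + 1 = 21

21


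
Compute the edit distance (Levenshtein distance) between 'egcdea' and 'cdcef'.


Building DP table for s1='egcdea' (len 6) and s2='cdcef' (len 5):
       c  d  c  e  f
    0  1  2  3  4  5
  e 1  1  2  3  3  4
  g 2  2  2  3  4  4
  c 3  2  3  2  3  4
  d 4  3  2  3  3  4
  e 5  4  3  3  3  4
  a 6  5  4  4  4  4
Edit distance = dp[6][5] = 4

4


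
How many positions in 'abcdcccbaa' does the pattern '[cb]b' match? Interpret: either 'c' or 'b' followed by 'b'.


Pattern: [cb]b means either 'c' or 'b' followed by 'b'.
Scanning 'abcdcccbaa' position-by-position:
  Pos 0: window 'ab' -> no
  Pos 1: window 'bc' -> no
  Pos 2: window 'cd' -> no
  Pos 3: window 'dc' -> no
  Pos 4: window 'cc' -> no
  Pos 5: window 'cc' -> no
  Pos 6: window 'cb' -> MATCH
  Pos 7: window 'ba' -> no
  Pos 8: window 'aa' -> no
  Pos 9: window 'a' -> no
Total matches: 1

1


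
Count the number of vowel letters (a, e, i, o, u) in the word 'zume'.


Scanning each character of 'zume':
  Position 1: 'z' -> consonant (running count: 0)
  Position 2: 'u' -> vowel (running count: 1)
  Position 3: 'm' -> consonant (running count: 1)
  Position 4: 'e' -> vowel (running count: 2)
Total vowels: 2

2


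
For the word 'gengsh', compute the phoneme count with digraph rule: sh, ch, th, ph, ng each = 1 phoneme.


Parsing 'gengsh' greedily, digraphs first:
  'g' -> consonant phoneme (phonemes so far: 1)
  'e' -> vowel phoneme (phonemes so far: 2)
  'ng' -> digraph (1 consonant phoneme) (phonemes so far: 3)
  'sh' -> digraph (1 consonant phoneme) (phonemes so far: 4)
Total phonemes: 4

4


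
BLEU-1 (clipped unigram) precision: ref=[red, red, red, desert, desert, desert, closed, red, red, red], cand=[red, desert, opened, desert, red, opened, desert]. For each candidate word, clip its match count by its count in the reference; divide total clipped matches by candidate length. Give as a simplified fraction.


Reference word counts: {'closed': 1, 'desert': 3, 'red': 6}
Checking each candidate word (with clipping):
  'red' -> in reference (ref count 6, used 1/6) -> match (matches: 1)
  'desert' -> in reference (ref count 3, used 1/3) -> match (matches: 2)
  'opened' -> not in reference -> no match (matches: 2)
  'desert' -> in reference (ref count 3, used 2/3) -> match (matches: 3)
  'red' -> in reference (ref count 6, used 2/6) -> match (matches: 4)
  'opened' -> not in reference -> no match (matches: 4)
  'desert' -> in reference (ref count 3, used 3/3) -> match (matches: 5)
Clipped matches: 5, Candidate length: 7
Precision = 5/7

5/7


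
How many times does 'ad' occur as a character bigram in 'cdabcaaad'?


Scanning 'cdabcaaad' for bigram 'ad':
  Position 0: 'cd' -> no
  Position 1: 'da' -> no
  Position 2: 'ab' -> no
  Position 3: 'bc' -> no
  Position 4: 'ca' -> no
  Position 5: 'aa' -> no
  Position 6: 'aa' -> no
  Position 7: 'ad' -> MATCH
Total matches: 1

1


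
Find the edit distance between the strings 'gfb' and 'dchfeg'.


Building DP table for s1='gfb' (len 3) and s2='dchfeg' (len 6):
       d  c  h  f  e  g
    0  1  2  3  4  5  6
  g 1  1  2  3  4  5  5
  f 2  2  2  3  3  4  5
  b 3  3  3  3  4  4  5
Edit distance = dp[3][6] = 5

5


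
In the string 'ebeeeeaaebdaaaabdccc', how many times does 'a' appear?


Scanning 'ebeeeeaaebdaaaabdccc' for 'a':
  Position 6: 'a' -> MATCH (count: 1)
  Position 7: 'a' -> MATCH (count: 2)
  Position 11: 'a' -> MATCH (count: 3)
  Position 12: 'a' -> MATCH (count: 4)
  Position 13: 'a' -> MATCH (count: 5)
  Position 14: 'a' -> MATCH (count: 6)
Total occurrences of 'a': 6

6


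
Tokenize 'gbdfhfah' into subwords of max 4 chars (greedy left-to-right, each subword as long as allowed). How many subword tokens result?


'gbdfhfah' has 8 characters.
Chunking with max size 4:
  Chunk 1: 'gbdf' (positions 0-3)
  Chunk 2: 'hfah' (positions 4-7)
Total chunks: ceil(8 / 4) = 2

2


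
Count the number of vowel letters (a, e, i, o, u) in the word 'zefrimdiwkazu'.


Scanning each character of 'zefrimdiwkazu':
  Position 1: 'z' -> consonant (running count: 0)
  Position 2: 'e' -> vowel (running count: 1)
  Position 3: 'f' -> consonant (running count: 1)
  Position 4: 'r' -> consonant (running count: 1)
  Position 5: 'i' -> vowel (running count: 2)
  Position 6: 'm' -> consonant (running count: 2)
  Position 7: 'd' -> consonant (running count: 2)
  Position 8: 'i' -> vowel (running count: 3)
  Position 9: 'w' -> consonant (running count: 3)
  Position 10: 'k' -> consonant (running count: 3)
  Position 11: 'a' -> vowel (running count: 4)
  Position 12: 'z' -> consonant (running count: 4)
  Position 13: 'u' -> vowel (running count: 5)
Total vowels: 5

5


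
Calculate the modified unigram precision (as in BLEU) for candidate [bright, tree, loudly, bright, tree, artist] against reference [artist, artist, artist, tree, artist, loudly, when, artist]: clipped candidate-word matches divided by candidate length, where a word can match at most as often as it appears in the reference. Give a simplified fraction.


Reference word counts: {'artist': 5, 'loudly': 1, 'tree': 1, 'when': 1}
Checking each candidate word (with clipping):
  'bright' -> not in reference -> no match (matches: 0)
  'tree' -> in reference (ref count 1, used 1/1) -> match (matches: 1)
  'loudly' -> in reference (ref count 1, used 1/1) -> match (matches: 2)
  'bright' -> not in reference -> no match (matches: 2)
  'tree' -> ref count 1 already used up (1/1) -> clipped, no match (matches: 2)
  'artist' -> in reference (ref count 5, used 1/5) -> match (matches: 3)
Clipped matches: 3, Candidate length: 6
Precision = 3/6 = 1/2

1/2


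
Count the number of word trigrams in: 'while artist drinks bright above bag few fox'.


Word trigrams from [8] words:
  Trigram 1: (while artist drinks)
  Trigram 2: (artist drinks bright)
  Trigram 3: (drinks bright above)
  Trigram 4: (bright above bag)
  Trigram 5: (above bag few)
  Trigram 6: (bag few fox)
Total word trigrams: 8 - 2 = 6

6


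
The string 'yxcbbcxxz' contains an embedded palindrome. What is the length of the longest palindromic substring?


Scanning 'yxcbbcxxz' for palindromic substrings.
Substring at positions 1-6: 'xcbbcx'.
Check: reverse('xcbbcx') = 'xcbbcx' -> palindrome confirmed.
Neighbouring characters ('y' / 'x') break symmetry, so it cannot extend further.
No longer palindromic substring exists; longest length = 6

6


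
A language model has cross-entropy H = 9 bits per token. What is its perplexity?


Perplexity formula: PP = 2^H
H = 9
PP = 2^9
PP = 2^9 = 512

512


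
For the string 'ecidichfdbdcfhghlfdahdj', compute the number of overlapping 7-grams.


String 'ecidichfdbdcfhghlfdahdj' has length L = 23.
Number of overlapping n-grams = L - n + 1
Substituting: 23 - 7 + 1 = 17

17


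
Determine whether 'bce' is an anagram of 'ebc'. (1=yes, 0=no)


Sort characters of 'bce': 'bce'
Sort characters of 'ebc': 'bce'
Sorted forms match -> they ARE anagrams
Result: 1

1


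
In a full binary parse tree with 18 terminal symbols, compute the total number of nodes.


Leaf nodes (terminals): 18
Internal nodes = n - 1 = 18 - 1 = 17
Total = leaves + internal = 18 + 17 = 35

35


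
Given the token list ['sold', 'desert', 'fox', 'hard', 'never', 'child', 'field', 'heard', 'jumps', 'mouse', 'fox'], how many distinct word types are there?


Listing all tokens and tracking unique types:
  Token 1: 'sold' -> NEW (unique so far: 1)
  Token 2: 'desert' -> NEW (unique so far: 2)
  Token 3: 'fox' -> NEW (unique so far: 3)
  Token 4: 'hard' -> NEW (unique so far: 4)
  Token 5: 'never' -> NEW (unique so far: 5)
  Token 6: 'child' -> NEW (unique so far: 6)
  Token 7: 'field' -> NEW (unique so far: 7)
  Token 8: 'heard' -> NEW (unique so far: 8)
  Token 9: 'jumps' -> NEW (unique so far: 9)
  Token 10: 'mouse' -> NEW (unique so far: 10)
  Token 11: 'fox' -> duplicate (unique so far: 10)
Unique types: ('child', 'desert', 'field', 'fox', 'hard', 'heard', 'jumps', 'mouse', 'never', 'sold')
Vocabulary size: 10

10


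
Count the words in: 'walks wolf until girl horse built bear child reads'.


Counting words by splitting on spaces:
  Word 1: 'walks'
  Word 2: 'wolf'
  Word 3: 'until'
  Word 4: 'girl'
  Word 5: 'horse'
  Word 6: 'built'
  Word 7: 'bear'
  Word 8: 'child'
  Word 9: 'reads'
Total words: 9

9


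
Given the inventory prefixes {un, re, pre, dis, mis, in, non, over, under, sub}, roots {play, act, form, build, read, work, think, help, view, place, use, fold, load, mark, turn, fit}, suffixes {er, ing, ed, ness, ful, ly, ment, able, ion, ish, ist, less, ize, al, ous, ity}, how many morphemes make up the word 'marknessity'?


Segmenting 'marknessity' against the inventory:
  'mark' -> root (morpheme 1)
  'ness' -> suffix (morpheme 2)
  'ity' -> suffix (morpheme 3)
Total morphemes: 3

3


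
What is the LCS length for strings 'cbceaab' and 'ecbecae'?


DP table for LCS of 'cbceaab' and 'ecbecae':
       e  c  b  e  c  a  e
    0  0  0  0  0  0  0  0
  c 0  0  1  1  1  1  1  1
  b 0  0  1  2  2  2  2  2
  c 0  0  1  2  2  3  3  3
  e 0  1  1  2  3  3  3  4
  a 0  1  1  2  3  3  4  4
  a 0  1  1  2  3  3  4  4
  b 0  1  1  2  3  3  4  4
LCS: 'cbce'
LCS length = 4

4


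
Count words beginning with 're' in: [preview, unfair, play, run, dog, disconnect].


Checking each word for prefix 're':
  'preview' -> no (count: 0)
  'unfair' -> no (count: 0)
  'play' -> no (count: 0)
  'run' -> no (count: 0)
  'dog' -> no (count: 0)
  'disconnect' -> no (count: 0)
Total with prefix 're': 0

0


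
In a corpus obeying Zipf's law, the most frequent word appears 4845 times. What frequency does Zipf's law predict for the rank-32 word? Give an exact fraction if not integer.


Zipf's law: freq(rank) = f1 / rank
f1 = 4845, rank = 32
freq = 4845 / 32
GCD(4845, 32) = 1
Simplified: 4845/32

4845/32


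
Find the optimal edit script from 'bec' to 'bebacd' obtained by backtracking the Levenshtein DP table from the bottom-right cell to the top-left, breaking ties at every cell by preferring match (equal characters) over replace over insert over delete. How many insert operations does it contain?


Edit distance = 3. Backtracking from cell (3, 6) with preference match > replace > insert > delete,
then listing the resulting alignment 'bec' -> 'bebacd' left to right:
  Step 1: keep 'b'
  Step 2: keep 'e'
  Step 3: insert 'b' [insertion #1]
  Step 4: insert 'a' [insertion #2]
  Step 5: keep 'c'
  Step 6: insert 'd' [insertion #3]
Total insertions: 3

3


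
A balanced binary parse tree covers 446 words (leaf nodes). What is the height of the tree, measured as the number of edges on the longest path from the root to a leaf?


In a balanced binary tree with n leaves the deepest leaf is ceil(log2(n)) edges below the root.
log2(446) = 8.8009
ceil(8.8009) = 9
height (edges) = 9

9


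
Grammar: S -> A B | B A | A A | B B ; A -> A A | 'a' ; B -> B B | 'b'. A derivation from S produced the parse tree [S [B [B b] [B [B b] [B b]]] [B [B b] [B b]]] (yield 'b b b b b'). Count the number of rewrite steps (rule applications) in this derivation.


Every bracketed nonterminal node [X ...] in the tree is produced by exactly one rule application.
Reading the tree off as a leftmost derivation:
  Step 1: S  =>  B B   (applied S -> B B)
  Step 2: B B  =>  B B B   (applied B -> B B)
  Step 3: B B B  =>  b B B   (applied B -> b)
  Step 4: b B B  =>  b B B B   (applied B -> B B)
  Step 5: b B B B  =>  b b B B   (applied B -> b)
  Step 6: b b B B  =>  b b b B   (applied B -> b)
  Step 7: b b b B  =>  b b b B B   (applied B -> B B)
  Step 8: b b b B B  =>  b b b b B   (applied B -> b)
  Step 9: b b b b B  =>  b b b b b   (applied B -> b)
Final yield: b b b b b
Total rewrite steps: 9

9


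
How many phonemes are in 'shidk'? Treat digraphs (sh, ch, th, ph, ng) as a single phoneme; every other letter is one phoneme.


Parsing 'shidk' greedily, digraphs first:
  'sh' -> digraph (1 consonant phoneme) (phonemes so far: 1)
  'i' -> vowel phoneme (phonemes so far: 2)
  'd' -> consonant phoneme (phonemes so far: 3)
  'k' -> consonant phoneme (phonemes so far: 4)
Total phonemes: 4

4


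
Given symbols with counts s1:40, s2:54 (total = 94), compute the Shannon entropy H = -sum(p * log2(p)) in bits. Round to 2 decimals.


Computing entropy H = -sum(p_i * log2(p_i)):
  s1: p = 40/94 = 0.4255, -p*log2(p) = 0.5245
  s2: p = 54/94 = 0.5745, -p*log2(p) = 0.4594
H = sum of terms = 0.9839
Rounded to 2 decimals: 0.98

0.98


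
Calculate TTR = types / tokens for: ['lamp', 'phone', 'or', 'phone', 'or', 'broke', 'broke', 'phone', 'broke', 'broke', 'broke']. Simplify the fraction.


Tokens: 11
Unique types: ('broke', 'lamp', 'or', 'phone') = 4
TTR = 4/11
Already in lowest terms.

4/11


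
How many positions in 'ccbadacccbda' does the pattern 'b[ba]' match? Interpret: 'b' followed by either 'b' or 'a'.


Pattern: b[ba] means 'b' followed by either 'b' or 'a'.
Scanning 'ccbadacccbda' position-by-position:
  Pos 0: window 'cc' -> no
  Pos 1: window 'cb' -> no
  Pos 2: window 'ba' -> MATCH
  Pos 3: window 'ad' -> no
  Pos 4: window 'da' -> no
  Pos 5: window 'ac' -> no
  Pos 6: window 'cc' -> no
  Pos 7: window 'cc' -> no
  Pos 8: window 'cb' -> no
  Pos 9: window 'bd' -> no
  Pos 10: window 'da' -> no
  Pos 11: window 'a' -> no
Total matches: 1

1


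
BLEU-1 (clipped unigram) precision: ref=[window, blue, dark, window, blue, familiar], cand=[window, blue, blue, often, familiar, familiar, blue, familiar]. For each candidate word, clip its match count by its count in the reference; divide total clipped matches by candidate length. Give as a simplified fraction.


Reference word counts: {'blue': 2, 'dark': 1, 'familiar': 1, 'window': 2}
Checking each candidate word (with clipping):
  'window' -> in reference (ref count 2, used 1/2) -> match (matches: 1)
  'blue' -> in reference (ref count 2, used 1/2) -> match (matches: 2)
  'blue' -> in reference (ref count 2, used 2/2) -> match (matches: 3)
  'often' -> not in reference -> no match (matches: 3)
  'familiar' -> in reference (ref count 1, used 1/1) -> match (matches: 4)
  'familiar' -> ref count 1 already used up (1/1) -> clipped, no match (matches: 4)
  'blue' -> ref count 2 already used up (2/2) -> clipped, no match (matches: 4)
  'familiar' -> ref count 1 already used up (1/1) -> clipped, no match (matches: 4)
Clipped matches: 4, Candidate length: 8
Precision = 4/8 = 1/2

1/2


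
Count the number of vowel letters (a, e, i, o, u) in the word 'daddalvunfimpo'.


Scanning each character of 'daddalvunfimpo':
  Position 1: 'd' -> consonant (running count: 0)
  Position 2: 'a' -> vowel (running count: 1)
  Position 3: 'd' -> consonant (running count: 1)
  Position 4: 'd' -> consonant (running count: 1)
  Position 5: 'a' -> vowel (running count: 2)
  Position 6: 'l' -> consonant (running count: 2)
  Position 7: 'v' -> consonant (running count: 2)
  Position 8: 'u' -> vowel (running count: 3)
  Position 9: 'n' -> consonant (running count: 3)
  Position 10: 'f' -> consonant (running count: 3)
  Position 11: 'i' -> vowel (running count: 4)
  Position 12: 'm' -> consonant (running count: 4)
  Position 13: 'p' -> consonant (running count: 4)
  Position 14: 'o' -> vowel (running count: 5)
Total vowels: 5

5


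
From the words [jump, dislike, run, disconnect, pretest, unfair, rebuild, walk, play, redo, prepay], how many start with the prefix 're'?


Checking each word for prefix 're':
  'jump' -> no (count: 0)
  'dislike' -> no (count: 0)
  'run' -> no (count: 0)
  'disconnect' -> no (count: 0)
  'pretest' -> no (count: 0)
  'unfair' -> no (count: 0)
  'rebuild' -> YES, starts with 're' (count: 1)
  'walk' -> no (count: 1)
  'play' -> no (count: 1)
  'redo' -> YES, starts with 're' (count: 2)
  'prepay' -> no (count: 2)
Total with prefix 're': 2

2


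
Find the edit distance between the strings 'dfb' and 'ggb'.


Building DP table for s1='dfb' (len 3) and s2='ggb' (len 3):
       g  g  b
    0  1  2  3
  d 1  1  2  3
  f 2  2  2  3
  b 3  3  3  2
Edit distance = dp[3][3] = 2

2


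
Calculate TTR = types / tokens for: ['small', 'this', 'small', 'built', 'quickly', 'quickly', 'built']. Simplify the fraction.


Tokens: 7
Unique types: ('built', 'quickly', 'small', 'this') = 4
TTR = 4/7
Already in lowest terms.

4/7


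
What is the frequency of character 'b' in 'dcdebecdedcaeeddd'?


Scanning 'dcdebecdedcaeeddd' for 'b':
  Position 4: 'b' -> MATCH (count: 1)
Total occurrences of 'b': 1

1


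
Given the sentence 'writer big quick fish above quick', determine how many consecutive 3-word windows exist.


Word trigrams from [6] words:
  Trigram 1: (writer big quick)
  Trigram 2: (big quick fish)
  Trigram 3: (quick fish above)
  Trigram 4: (fish above quick)
Total word trigrams: 6 - 2 = 4

4


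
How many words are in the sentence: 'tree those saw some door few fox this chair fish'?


Counting words by splitting on spaces:
  Word 1: 'tree'
  Word 2: 'those'
  Word 3: 'saw'
  Word 4: 'some'
  Word 5: 'door'
  Word 6: 'few'
  Word 7: 'fox'
  Word 8: 'this'
  Word 9: 'chair'
  Word 10: 'fish'
Total words: 10

10


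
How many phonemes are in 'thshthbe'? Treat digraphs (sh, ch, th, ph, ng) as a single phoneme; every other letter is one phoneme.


Parsing 'thshthbe' greedily, digraphs first:
  'th' -> digraph (1 consonant phoneme) (phonemes so far: 1)
  'sh' -> digraph (1 consonant phoneme) (phonemes so far: 2)
  'th' -> digraph (1 consonant phoneme) (phonemes so far: 3)
  'b' -> consonant phoneme (phonemes so far: 4)
  'e' -> vowel phoneme (phonemes so far: 5)
Total phonemes: 5

5


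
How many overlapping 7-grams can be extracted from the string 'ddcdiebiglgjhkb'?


String 'ddcdiebiglgjhkb' has length L = 15.
Number of overlapping n-grams = L - n + 1
Substituting: 15 - 7 + 1 = 9

9


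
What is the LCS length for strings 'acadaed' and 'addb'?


DP table for LCS of 'acadaed' and 'addb':
       a  d  d  b
    0  0  0  0  0
  a 0  1  1  1  1
  c 0  1  1  1  1
  a 0  1  1  1  1
  d 0  1  2  2  2
  a 0  1  2  2  2
  e 0  1  2  2  2
  d 0  1  2  3  3
LCS: 'add'
LCS length = 3

3


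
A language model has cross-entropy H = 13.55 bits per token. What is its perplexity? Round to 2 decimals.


Perplexity formula: PP = 2^H
H = 13.55
PP = 2^13.55
Decompose: 2^13.55 = 2^13 * 2^0.55
2^13 = 8192, 2^0.55 ~ 1.4640857
PP ~ 8192 * 1.4640857 = 11993.7900544
Rounded to 2 decimals: 11993.79

11993.79


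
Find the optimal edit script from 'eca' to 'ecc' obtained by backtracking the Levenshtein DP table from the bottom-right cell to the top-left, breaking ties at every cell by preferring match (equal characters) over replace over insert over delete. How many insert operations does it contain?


Edit distance = 1. Backtracking from cell (3, 3) with preference match > replace > insert > delete,
then listing the resulting alignment 'eca' -> 'ecc' left to right:
  Step 1: keep 'e'
  Step 2: keep 'c'
  Step 3: replace a->c
Total insertions: 0

0


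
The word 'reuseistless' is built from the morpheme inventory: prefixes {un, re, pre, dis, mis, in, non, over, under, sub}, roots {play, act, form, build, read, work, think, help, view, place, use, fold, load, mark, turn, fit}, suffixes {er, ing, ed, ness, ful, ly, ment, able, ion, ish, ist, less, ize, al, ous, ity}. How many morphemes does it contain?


Segmenting 'reuseistless' against the inventory:
  're' -> prefix (morpheme 1)
  'use' -> root (morpheme 2)
  'ist' -> suffix (morpheme 3)
  'less' -> suffix (morpheme 4)
Total morphemes: 4

4


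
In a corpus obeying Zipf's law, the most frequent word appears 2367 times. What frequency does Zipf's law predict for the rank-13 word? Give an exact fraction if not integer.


Zipf's law: freq(rank) = f1 / rank
f1 = 2367, rank = 13
freq = 2367 / 13
GCD(2367, 13) = 1
Simplified: 2367/13

2367/13


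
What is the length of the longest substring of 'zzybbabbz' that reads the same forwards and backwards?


Scanning 'zzybbabbz' for palindromic substrings.
Substring at positions 3-7: 'bbabb'.
Check: reverse('bbabb') = 'bbabb' -> palindrome confirmed.
Neighbouring characters ('y' / 'z') break symmetry, so it cannot extend further.
No longer palindromic substring exists; longest length = 5

5


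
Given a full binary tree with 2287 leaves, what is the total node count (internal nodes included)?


Leaf nodes (terminals): 2287
Internal nodes = n - 1 = 2287 - 1 = 2286
Total = leaves + internal = 2287 + 2286 = 4573

4573


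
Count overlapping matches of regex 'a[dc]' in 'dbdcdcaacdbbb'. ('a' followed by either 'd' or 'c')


Pattern: a[dc] means 'a' followed by either 'd' or 'c'.
Scanning 'dbdcdcaacdbbb' position-by-position:
  Pos 0: window 'db' -> no
  Pos 1: window 'bd' -> no
  Pos 2: window 'dc' -> no
  Pos 3: window 'cd' -> no
  Pos 4: window 'dc' -> no
  Pos 5: window 'ca' -> no
  Pos 6: window 'aa' -> no
  Pos 7: window 'ac' -> MATCH
  Pos 8: window 'cd' -> no
  Pos 9: window 'db' -> no
  Pos 10: window 'bb' -> no
  Pos 11: window 'bb' -> no
  Pos 12: window 'b' -> no
Total matches: 1

1


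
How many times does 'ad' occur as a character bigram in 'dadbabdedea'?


Scanning 'dadbabdedea' for bigram 'ad':
  Position 0: 'da' -> no
  Position 1: 'ad' -> MATCH
  Position 2: 'db' -> no
  Position 3: 'ba' -> no
  Position 4: 'ab' -> no
  Position 5: 'bd' -> no
  Position 6: 'de' -> no
  Position 7: 'ed' -> no
  Position 8: 'de' -> no
  Position 9: 'ea' -> no
Total matches: 1

1


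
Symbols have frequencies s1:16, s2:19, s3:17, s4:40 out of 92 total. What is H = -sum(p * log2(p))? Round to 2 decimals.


Computing entropy H = -sum(p_i * log2(p_i)):
  s1: p = 16/92 = 0.1739, -p*log2(p) = 0.4389
  s2: p = 19/92 = 0.2065, -p*log2(p) = 0.4700
  s3: p = 17/92 = 0.1848, -p*log2(p) = 0.4501
  s4: p = 40/92 = 0.4348, -p*log2(p) = 0.5224
H = sum of terms = 1.8814
Rounded to 2 decimals: 1.88

1.88


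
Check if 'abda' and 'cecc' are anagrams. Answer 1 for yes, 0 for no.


Sort characters of 'abda': 'aabd'
Sort characters of 'cecc': 'ccce'
Sorted forms differ -> they are NOT anagrams
Result: 0

0


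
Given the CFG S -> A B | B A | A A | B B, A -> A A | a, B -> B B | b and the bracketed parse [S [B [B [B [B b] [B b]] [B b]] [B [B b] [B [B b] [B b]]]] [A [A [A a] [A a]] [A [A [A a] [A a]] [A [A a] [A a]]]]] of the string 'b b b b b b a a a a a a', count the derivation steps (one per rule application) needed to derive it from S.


Every bracketed nonterminal node [X ...] in the tree is produced by exactly one rule application.
Reading the tree off as a leftmost derivation:
  Step 1: S  =>  B A   (applied S -> B A)
  Step 2: B A  =>  B B A   (applied B -> B B)
  Step 3: B B A  =>  B B B A   (applied B -> B B)
  Step 4: B B B A  =>  B B B B A   (applied B -> B B)
  Step 5: B B B B A  =>  b B B B A   (applied B -> b)
  Step 6: b B B B A  =>  b b B B A   (applied B -> b)
  Step 7: b b B B A  =>  b b b B A   (applied B -> b)
  Step 8: b b b B A  =>  b b b B B A   (applied B -> B B)
  Step 9: b b b B B A  =>  b b b b B A   (applied B -> b)
  Step 10: b b b b B A  =>  b b b b B B A   (applied B -> B B)
  Step 11: b b b b B B A  =>  b b b b b B A   (applied B -> b)
  Step 12: b b b b b B A  =>  b b b b b b A   (applied B -> b)
  Step 13: b b b b b b A  =>  b b b b b b A A   (applied A -> A A)
  Step 14: b b b b b b A A  =>  b b b b b b A A A   (applied A -> A A)
  Step 15: b b b b b b A A A  =>  b b b b b b a A A   (applied A -> a)
  Step 16: b b b b b b a A A  =>  b b b b b b a a A   (applied A -> a)
  Step 17: b b b b b b a a A  =>  b b b b b b a a A A   (applied A -> A A)
  Step 18: b b b b b b a a A A  =>  b b b b b b a a A A A   (applied A -> A A)
  Step 19: b b b b b b a a A A A  =>  b b b b b b a a a A A   (applied A -> a)
  Step 20: b b b b b b a a a A A  =>  b b b b b b a a a a A   (applied A -> a)
  Step 21: b b b b b b a a a a A  =>  b b b b b b a a a a A A   (applied A -> A A)
  Step 22: b b b b b b a a a a A A  =>  b b b b b b a a a a a A   (applied A -> a)
  Step 23: b b b b b b a a a a a A  =>  b b b b b b a a a a a a   (applied A -> a)
Final yield: b b b b b b a a a a a a
Total rewrite steps: 23

23


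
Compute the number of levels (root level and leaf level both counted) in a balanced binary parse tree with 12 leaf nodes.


In a balanced binary tree with n leaves the deepest leaf is ceil(log2(n)) edges below the root,
so counting node levels inclusive of root and leaves gives ceil(log2(n)) + 1 levels.
log2(12) = 3.5850
ceil(3.5850) = 4
levels = 4 + 1 = 5

5


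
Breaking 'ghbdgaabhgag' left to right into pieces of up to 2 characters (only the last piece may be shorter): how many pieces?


'ghbdgaabhgag' has 12 characters.
Chunking with max size 2:
  Chunk 1: 'gh' (positions 0-1)
  Chunk 2: 'bd' (positions 2-3)
  Chunk 3: 'ga' (positions 4-5)
  Chunk 4: 'ab' (positions 6-7)
  Chunk 5: 'hg' (positions 8-9)
  Chunk 6: 'ag' (positions 10-11)
Total chunks: ceil(12 / 2) = 6

6


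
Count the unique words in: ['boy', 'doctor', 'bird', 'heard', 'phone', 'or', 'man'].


Listing all tokens and tracking unique types:
  Token 1: 'boy' -> NEW (unique so far: 1)
  Token 2: 'doctor' -> NEW (unique so far: 2)
  Token 3: 'bird' -> NEW (unique so far: 3)
  Token 4: 'heard' -> NEW (unique so far: 4)
  Token 5: 'phone' -> NEW (unique so far: 5)
  Token 6: 'or' -> NEW (unique so far: 6)
  Token 7: 'man' -> NEW (unique so far: 7)
Unique types: ('bird', 'boy', 'doctor', 'heard', 'man', 'or', 'phone')
Vocabulary size: 7

7


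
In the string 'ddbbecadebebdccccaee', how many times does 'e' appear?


Scanning 'ddbbecadebebdccccaee' for 'e':
  Position 4: 'e' -> MATCH (count: 1)
  Position 8: 'e' -> MATCH (count: 2)
  Position 10: 'e' -> MATCH (count: 3)
  Position 18: 'e' -> MATCH (count: 4)
  Position 19: 'e' -> MATCH (count: 5)
Total occurrences of 'e': 5

5


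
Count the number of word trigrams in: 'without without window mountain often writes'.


Word trigrams from [6] words:
  Trigram 1: (without without window)
  Trigram 2: (without window mountain)
  Trigram 3: (window mountain often)
  Trigram 4: (mountain often writes)
Total word trigrams: 6 - 2 = 4

4


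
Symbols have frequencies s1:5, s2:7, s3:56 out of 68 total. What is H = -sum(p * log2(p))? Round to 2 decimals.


Computing entropy H = -sum(p_i * log2(p_i)):
  s1: p = 5/68 = 0.0735, -p*log2(p) = 0.2769
  s2: p = 7/68 = 0.1029, -p*log2(p) = 0.3377
  s3: p = 56/68 = 0.8235, -p*log2(p) = 0.2307
H = sum of terms = 0.8453
Rounded to 2 decimals: 0.85

0.85


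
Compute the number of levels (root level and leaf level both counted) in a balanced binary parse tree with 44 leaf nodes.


In a balanced binary tree with n leaves the deepest leaf is ceil(log2(n)) edges below the root,
so counting node levels inclusive of root and leaves gives ceil(log2(n)) + 1 levels.
log2(44) = 5.4594
ceil(5.4594) = 6
levels = 6 + 1 = 7

7


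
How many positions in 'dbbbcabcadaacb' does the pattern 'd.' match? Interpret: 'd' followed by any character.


Pattern: d. means 'd' followed by any character.
Scanning 'dbbbcabcadaacb' position-by-position:
  Pos 0: window 'db' -> MATCH
  Pos 1: window 'bb' -> no
  Pos 2: window 'bb' -> no
  Pos 3: window 'bc' -> no
  Pos 4: window 'ca' -> no
  Pos 5: window 'ab' -> no
  Pos 6: window 'bc' -> no
  Pos 7: window 'ca' -> no
  Pos 8: window 'ad' -> no
  Pos 9: window 'da' -> MATCH
  Pos 10: window 'aa' -> no
  Pos 11: window 'ac' -> no
  Pos 12: window 'cb' -> no
  Pos 13: window 'b' -> no
Total matches: 2

2


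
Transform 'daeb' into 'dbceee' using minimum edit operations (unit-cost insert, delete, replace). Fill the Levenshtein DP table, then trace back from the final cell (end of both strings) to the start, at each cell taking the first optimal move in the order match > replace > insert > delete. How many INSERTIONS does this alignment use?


Edit distance = 4. Backtracking from cell (4, 6) with preference match > replace > insert > delete,
then listing the resulting alignment 'daeb' -> 'dbceee' left to right:
  Step 1: keep 'd'
  Step 2: insert 'b' [insertion #1]
  Step 3: insert 'c' [insertion #2]
  Step 4: replace a->e
  Step 5: keep 'e'
  Step 6: replace b->e
Total insertions: 2

2


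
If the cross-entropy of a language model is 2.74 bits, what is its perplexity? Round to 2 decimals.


Perplexity formula: PP = 2^H
H = 2.74
PP = 2^2.74
Decompose: 2^2.74 = 2^2 * 2^0.74
2^2 = 4, 2^0.74 ~ 1.6701758
PP ~ 4 * 1.6701758 = 6.6807032
Rounded to 2 decimals: 6.68

6.68


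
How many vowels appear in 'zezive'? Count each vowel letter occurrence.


Scanning each character of 'zezive':
  Position 1: 'z' -> consonant (running count: 0)
  Position 2: 'e' -> vowel (running count: 1)
  Position 3: 'z' -> consonant (running count: 1)
  Position 4: 'i' -> vowel (running count: 2)
  Position 5: 'v' -> consonant (running count: 2)
  Position 6: 'e' -> vowel (running count: 3)
Total vowels: 3

3


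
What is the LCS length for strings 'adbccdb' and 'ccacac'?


DP table for LCS of 'adbccdb' and 'ccacac':
       c  c  a  c  a  c
    0  0  0  0  0  0  0
  a 0  0  0  1  1  1  1
  d 0  0  0  1  1  1  1
  b 0  0  0  1  1  1  1
  c 0  1  1  1  2  2  2
  c 0  1  2  2  2  2  3
  d 0  1  2  2  2  2  3
  b 0  1  2  2  2  2  3
LCS: 'acc'
LCS length = 3

3


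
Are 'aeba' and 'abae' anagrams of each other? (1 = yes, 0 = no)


Sort characters of 'aeba': 'aabe'
Sort characters of 'abae': 'aabe'
Sorted forms match -> they ARE anagrams
Result: 1

1


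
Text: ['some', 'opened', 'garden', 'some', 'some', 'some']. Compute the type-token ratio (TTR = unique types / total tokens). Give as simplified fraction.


Tokens: 6
Unique types: ('garden', 'opened', 'some') = 3
TTR = 3/6
Simplify: divide both by 3 -> 1/2
TTR = 1/2

1/2


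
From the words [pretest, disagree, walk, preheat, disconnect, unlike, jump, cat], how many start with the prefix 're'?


Checking each word for prefix 're':
  'pretest' -> no (count: 0)
  'disagree' -> no (count: 0)
  'walk' -> no (count: 0)
  'preheat' -> no (count: 0)
  'disconnect' -> no (count: 0)
  'unlike' -> no (count: 0)
  'jump' -> no (count: 0)
  'cat' -> no (count: 0)
Total with prefix 're': 0

0


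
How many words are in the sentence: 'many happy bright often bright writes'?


Counting words by splitting on spaces:
  Word 1: 'many'
  Word 2: 'happy'
  Word 3: 'bright'
  Word 4: 'often'
  Word 5: 'bright'
  Word 6: 'writes'
Total words: 6

6


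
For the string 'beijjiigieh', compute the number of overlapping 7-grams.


String 'beijjiigieh' has length L = 11.
Number of overlapping n-grams = L - n + 1
Substituting: 11 - 7 + 1 = 5

5


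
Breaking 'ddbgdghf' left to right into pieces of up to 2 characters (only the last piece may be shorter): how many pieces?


'ddbgdghf' has 8 characters.
Chunking with max size 2:
  Chunk 1: 'dd' (positions 0-1)
  Chunk 2: 'bg' (positions 2-3)
  Chunk 3: 'dg' (positions 4-5)
  Chunk 4: 'hf' (positions 6-7)
Total chunks: ceil(8 / 2) = 4

4


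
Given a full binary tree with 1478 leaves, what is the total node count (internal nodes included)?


Leaf nodes (terminals): 1478
Internal nodes = n - 1 = 1478 - 1 = 1477
Total = leaves + internal = 1478 + 1477 = 2955

2955


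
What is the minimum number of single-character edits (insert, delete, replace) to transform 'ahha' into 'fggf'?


Building DP table for s1='ahha' (len 4) and s2='fggf' (len 4):
       f  g  g  f
    0  1  2  3  4
  a 1  1  2  3  4
  h 2  2  2  3  4
  h 3  3  3  3  4
  a 4  4  4  4  4
Edit distance = dp[4][4] = 4

4


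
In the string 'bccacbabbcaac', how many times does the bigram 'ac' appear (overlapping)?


Scanning 'bccacbabbcaac' for bigram 'ac':
  Position 0: 'bc' -> no
  Position 1: 'cc' -> no
  Position 2: 'ca' -> no
  Position 3: 'ac' -> MATCH
  Position 4: 'cb' -> no
  Position 5: 'ba' -> no
  Position 6: 'ab' -> no
  Position 7: 'bb' -> no
  Position 8: 'bc' -> no
  Position 9: 'ca' -> no
  Position 10: 'aa' -> no
  Position 11: 'ac' -> MATCH
Total matches: 2

2
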